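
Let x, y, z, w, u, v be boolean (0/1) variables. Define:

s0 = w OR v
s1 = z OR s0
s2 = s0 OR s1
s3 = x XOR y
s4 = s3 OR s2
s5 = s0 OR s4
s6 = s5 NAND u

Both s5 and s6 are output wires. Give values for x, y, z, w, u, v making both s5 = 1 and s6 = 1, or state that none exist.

x=1, y=1, z=0, w=0, u=0, v=1

Check with x=1, y=1, z=0, w=0, u=0, v=1:
s0 = w OR v = 0 OR 1 = 1
s1 = z OR s0 = 0 OR 1 = 1
s2 = s0 OR s1 = 1 OR 1 = 1
s3 = x XOR y = 1 XOR 1 = 0
s4 = s3 OR s2 = 0 OR 1 = 1
s5 = s0 OR s4 = 1 OR 1 = 1
s6 = s5 NAND u = 1 NAND 0 = 1
So s5 = 1 and s6 = 1.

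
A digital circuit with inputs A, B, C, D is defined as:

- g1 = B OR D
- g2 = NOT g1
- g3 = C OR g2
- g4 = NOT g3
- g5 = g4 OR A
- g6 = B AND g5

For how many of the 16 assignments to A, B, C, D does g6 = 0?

g6 = B AND g5 must be 0, so at least one of B, g5 is 0.
Enumerating the 16 input combinations, 10 give g6 = 0 and 6 give g6 = 1.

10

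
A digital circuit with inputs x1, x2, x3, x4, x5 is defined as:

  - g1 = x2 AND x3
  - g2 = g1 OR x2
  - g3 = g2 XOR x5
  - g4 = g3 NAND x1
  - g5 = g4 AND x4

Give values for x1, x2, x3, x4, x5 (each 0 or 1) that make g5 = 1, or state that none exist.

Check with x1=0, x2=0, x3=0, x4=1, x5=1:
g1 = x2 AND x3 = 0 AND 0 = 0
g2 = g1 OR x2 = 0 OR 0 = 0
g3 = g2 XOR x5 = 0 XOR 1 = 1
g4 = g3 NAND x1 = 1 NAND 0 = 1
g5 = g4 AND x4 = 1 AND 1 = 1
So g5 = 1 as required.

x1=0, x2=0, x3=0, x4=1, x5=1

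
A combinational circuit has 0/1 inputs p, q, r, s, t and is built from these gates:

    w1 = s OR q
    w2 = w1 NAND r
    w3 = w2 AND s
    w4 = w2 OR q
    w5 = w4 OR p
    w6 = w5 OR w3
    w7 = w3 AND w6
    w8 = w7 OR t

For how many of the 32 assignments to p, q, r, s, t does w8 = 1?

20

w8 = w7 OR t must be 1, so at least one of w7, t is 1.
Enumerating the 32 input combinations, 20 give w8 = 1 and 12 give w8 = 0.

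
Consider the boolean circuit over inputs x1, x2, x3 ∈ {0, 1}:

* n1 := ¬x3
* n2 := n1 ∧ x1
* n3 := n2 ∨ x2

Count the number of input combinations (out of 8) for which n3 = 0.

n3 = n2 ∨ x2 must be 0, so both n2 = 0 and x2 = 0.
n2 = n1 ∧ x1 must be 0, so at least one of n1, x1 is 0.
Satisfying assignments:
  x1=0, x2=0, x3=0
  x1=0, x2=0, x3=1
  x1=1, x2=0, x3=1

3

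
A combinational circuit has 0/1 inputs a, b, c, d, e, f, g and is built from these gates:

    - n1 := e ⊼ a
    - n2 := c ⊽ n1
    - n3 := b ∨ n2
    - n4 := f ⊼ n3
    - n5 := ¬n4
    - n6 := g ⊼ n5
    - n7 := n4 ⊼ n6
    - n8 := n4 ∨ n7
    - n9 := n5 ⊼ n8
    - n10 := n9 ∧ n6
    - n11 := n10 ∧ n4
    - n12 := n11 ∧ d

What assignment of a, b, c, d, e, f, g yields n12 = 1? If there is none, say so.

n12 = n11 ∧ d must be 1, so both n11 = 1 and d = 1.
n11 = n10 ∧ n4 must be 1, so both n10 = 1 and n4 = 1.
Check with a=0 b=0 c=0 d=1 e=1 f=1 g=0:
n1 = e ⊼ a = 1 ⊼ 0 = 1
n2 = c ⊽ n1 = 0 ⊽ 1 = 0
n3 = b ∨ n2 = 0 ∨ 0 = 0
n4 = f ⊼ n3 = 1 ⊼ 0 = 1
n5 = ¬n4 = ¬1 = 0
n6 = g ⊼ n5 = 0 ⊼ 0 = 1
n7 = n4 ⊼ n6 = 1 ⊼ 1 = 0
n8 = n4 ∨ n7 = 1 ∨ 0 = 1
n9 = n5 ⊼ n8 = 0 ⊼ 1 = 1
n10 = n9 ∧ n6 = 1 ∧ 1 = 1
n11 = n10 ∧ n4 = 1 ∧ 1 = 1
n12 = n11 ∧ d = 1 ∧ 1 = 1
So n12 = 1 as required.

a=0 b=0 c=0 d=1 e=1 f=1 g=0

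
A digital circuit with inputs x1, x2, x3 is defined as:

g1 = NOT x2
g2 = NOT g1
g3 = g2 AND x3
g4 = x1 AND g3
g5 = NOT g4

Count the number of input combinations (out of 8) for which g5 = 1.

7

g5 = NOT g4 must be 1, so g4 = 0.
g4 = x1 AND g3 must be 0, so at least one of x1, g3 is 0.
Enumerating the 8 input combinations, 7 give g5 = 1 and 1 give g5 = 0.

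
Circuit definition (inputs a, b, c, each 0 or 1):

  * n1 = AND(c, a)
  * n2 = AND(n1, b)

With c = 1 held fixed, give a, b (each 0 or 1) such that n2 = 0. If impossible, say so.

Check with c = 1 and a=0, b=1:
n1 = AND(c, a) = AND(1, 0) = 0
n2 = AND(n1, b) = AND(0, 1) = 0
So n2 = 0.

a=0, b=1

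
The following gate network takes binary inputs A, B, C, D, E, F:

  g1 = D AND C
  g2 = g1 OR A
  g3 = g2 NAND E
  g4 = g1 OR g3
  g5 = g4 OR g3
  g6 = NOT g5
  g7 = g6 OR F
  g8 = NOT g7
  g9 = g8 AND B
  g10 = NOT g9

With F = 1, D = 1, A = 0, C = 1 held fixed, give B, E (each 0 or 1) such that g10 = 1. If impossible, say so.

g10 = NOT g9 must be 1, so g9 = 0.
Check with F = 1, D = 1, A = 0, C = 1 and B=0, E=1:
g1 = D AND C = 1 AND 1 = 1
g2 = g1 OR A = 1 OR 0 = 1
g3 = g2 NAND E = 1 NAND 1 = 0
g4 = g1 OR g3 = 1 OR 0 = 1
g5 = g4 OR g3 = 1 OR 0 = 1
g6 = NOT g5 = NOT 1 = 0
g7 = g6 OR F = 0 OR 1 = 1
g8 = NOT g7 = NOT 1 = 0
g9 = g8 AND B = 0 AND 0 = 0
g10 = NOT g9 = NOT 0 = 1
So g10 = 1.

B=0, E=1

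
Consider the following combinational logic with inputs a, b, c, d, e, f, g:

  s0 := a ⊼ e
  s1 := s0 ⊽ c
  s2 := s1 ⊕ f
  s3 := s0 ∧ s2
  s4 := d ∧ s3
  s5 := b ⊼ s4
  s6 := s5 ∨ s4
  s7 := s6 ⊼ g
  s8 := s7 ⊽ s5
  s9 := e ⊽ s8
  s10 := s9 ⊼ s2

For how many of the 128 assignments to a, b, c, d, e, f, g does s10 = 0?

s10 = s9 ⊼ s2 must be 0, so both s9 = 1 and s2 = 1.
s9 = e ⊽ s8 must be 1, so both e = 0 and s8 = 0.
Enumerating the 128 input combinations, 28 give s10 = 0 and 100 give s10 = 1.

28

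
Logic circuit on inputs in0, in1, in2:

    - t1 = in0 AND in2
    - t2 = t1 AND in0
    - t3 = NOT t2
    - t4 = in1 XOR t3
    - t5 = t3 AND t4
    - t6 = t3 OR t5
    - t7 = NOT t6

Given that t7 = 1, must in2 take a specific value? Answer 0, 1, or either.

t7 = NOT t6 must be 1, so t6 = 0.
Every assignment with t7 = 1 has in2 = 1; there are 2 such assignment(s).
  in0=1, in1=0, in2=1
  in0=1, in1=1, in2=1

1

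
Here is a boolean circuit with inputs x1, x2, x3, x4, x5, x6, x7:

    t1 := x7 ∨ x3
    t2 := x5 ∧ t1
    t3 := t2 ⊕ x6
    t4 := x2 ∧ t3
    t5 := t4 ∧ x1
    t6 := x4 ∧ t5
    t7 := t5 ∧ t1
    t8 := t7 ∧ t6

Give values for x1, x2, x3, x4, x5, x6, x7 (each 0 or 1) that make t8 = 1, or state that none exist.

x1=1, x2=1, x3=0, x4=1, x5=0, x6=1, x7=1

t8 = t7 ∧ t6 must be 1, so both t7 = 1 and t6 = 1.
Check with x1=1, x2=1, x3=0, x4=1, x5=0, x6=1, x7=1:
t1 = x7 ∨ x3 = 1 ∨ 0 = 1
t2 = x5 ∧ t1 = 0 ∧ 1 = 0
t3 = t2 ⊕ x6 = 0 ⊕ 1 = 1
t4 = x2 ∧ t3 = 1 ∧ 1 = 1
t5 = t4 ∧ x1 = 1 ∧ 1 = 1
t6 = x4 ∧ t5 = 1 ∧ 1 = 1
t7 = t5 ∧ t1 = 1 ∧ 1 = 1
t8 = t7 ∧ t6 = 1 ∧ 1 = 1
So t8 = 1 as required.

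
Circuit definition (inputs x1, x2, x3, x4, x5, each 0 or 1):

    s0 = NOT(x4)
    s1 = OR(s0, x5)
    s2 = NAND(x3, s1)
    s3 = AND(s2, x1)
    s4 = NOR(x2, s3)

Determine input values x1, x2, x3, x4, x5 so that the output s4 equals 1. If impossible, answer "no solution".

x1=0 x2=0 x3=1 x4=1 x5=1

s4 = NOR(x2, s3) must be 1, so both x2 = 0 and s3 = 0.
Check with x1=0 x2=0 x3=1 x4=1 x5=1:
s0 = NOT(x4) = NOT 1 = 0
s1 = OR(s0, x5) = OR(0, 1) = 1
s2 = NAND(x3, s1) = NAND(1, 1) = 0
s3 = AND(s2, x1) = AND(0, 0) = 0
s4 = NOR(x2, s3) = NOR(0, 0) = 1
So s4 = 1 as required.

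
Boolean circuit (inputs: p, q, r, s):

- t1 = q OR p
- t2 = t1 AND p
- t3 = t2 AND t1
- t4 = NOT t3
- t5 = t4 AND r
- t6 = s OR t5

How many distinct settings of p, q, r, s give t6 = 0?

t6 = s OR t5 must be 0, so both s = 0 and t5 = 0.
Enumerating the 16 input combinations, 6 give t6 = 0 and 10 give t6 = 1.

6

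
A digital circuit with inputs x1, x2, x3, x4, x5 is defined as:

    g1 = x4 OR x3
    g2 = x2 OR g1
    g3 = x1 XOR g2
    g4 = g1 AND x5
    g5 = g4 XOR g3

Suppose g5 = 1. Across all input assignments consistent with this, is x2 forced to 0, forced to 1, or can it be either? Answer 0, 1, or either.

Both values of x2 occur among assignments with g5 = 1:
  x2=0: x1=0, x2=0, x3=0, x4=1, x5=0
  x2=1: x1=0, x2=1, x3=0, x4=0, x5=0

either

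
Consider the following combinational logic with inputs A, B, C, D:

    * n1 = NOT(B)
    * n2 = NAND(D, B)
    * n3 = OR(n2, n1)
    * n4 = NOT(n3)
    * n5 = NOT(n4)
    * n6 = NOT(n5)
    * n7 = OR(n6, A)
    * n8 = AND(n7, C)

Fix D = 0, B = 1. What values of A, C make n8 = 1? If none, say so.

Check with D = 0, B = 1 and A=1, C=1:
n1 = NOT(B) = NOT 1 = 0
n2 = NAND(D, B) = NAND(0, 1) = 1
n3 = OR(n2, n1) = OR(1, 0) = 1
n4 = NOT(n3) = NOT 1 = 0
n5 = NOT(n4) = NOT 0 = 1
n6 = NOT(n5) = NOT 1 = 0
n7 = OR(n6, A) = OR(0, 1) = 1
n8 = AND(n7, C) = AND(1, 1) = 1
So n8 = 1.

A=1, C=1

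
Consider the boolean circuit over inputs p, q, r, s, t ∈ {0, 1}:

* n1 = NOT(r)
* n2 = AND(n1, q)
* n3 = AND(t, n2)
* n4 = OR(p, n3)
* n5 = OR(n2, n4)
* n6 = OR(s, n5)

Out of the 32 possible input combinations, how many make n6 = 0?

6

n6 = OR(s, n5) must be 0, so both s = 0 and n5 = 0.
n5 = OR(n2, n4) must be 0, so both n2 = 0 and n4 = 0.
Enumerating the 32 input combinations, 6 give n6 = 0 and 26 give n6 = 1.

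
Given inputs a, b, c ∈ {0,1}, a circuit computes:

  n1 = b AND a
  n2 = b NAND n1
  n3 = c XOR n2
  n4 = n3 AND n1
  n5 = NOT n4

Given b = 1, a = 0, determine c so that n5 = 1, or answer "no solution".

n5 = NOT n4 must be 1, so n4 = 0.
n4 = n3 AND n1 must be 0, so at least one of n3, n1 is 0.
Check with b = 1, a = 0 and c=1:
n1 = b AND a = 1 AND 0 = 0
n2 = b NAND n1 = 1 NAND 0 = 1
n3 = c XOR n2 = 1 XOR 1 = 0
n4 = n3 AND n1 = 0 AND 0 = 0
n5 = NOT n4 = NOT 0 = 1
So n5 = 1.

c=1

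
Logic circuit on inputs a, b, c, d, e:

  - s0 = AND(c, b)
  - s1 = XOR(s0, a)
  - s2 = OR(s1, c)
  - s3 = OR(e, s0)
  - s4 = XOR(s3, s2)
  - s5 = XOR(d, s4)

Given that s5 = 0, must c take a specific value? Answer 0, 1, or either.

Both values of c occur among assignments with s5 = 0:
  c=0: a=0, b=0, c=0, d=0, e=0
  c=1: a=0, b=0, c=1, d=0, e=1

either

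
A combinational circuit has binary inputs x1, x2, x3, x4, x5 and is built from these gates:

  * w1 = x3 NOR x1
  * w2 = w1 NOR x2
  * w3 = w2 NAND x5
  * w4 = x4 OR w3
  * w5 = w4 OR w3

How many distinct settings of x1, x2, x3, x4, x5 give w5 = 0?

3

w5 = w4 OR w3 must be 0, so both w4 = 0 and w3 = 0.
Enumerating the 32 input combinations, 3 give w5 = 0 and 29 give w5 = 1.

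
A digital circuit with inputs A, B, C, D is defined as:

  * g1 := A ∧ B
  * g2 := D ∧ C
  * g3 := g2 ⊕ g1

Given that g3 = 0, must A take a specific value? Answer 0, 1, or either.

either

Both values of A occur among assignments with g3 = 0:
  A=0: A=0, B=0, C=0, D=0
  A=1: A=1, B=0, C=0, D=0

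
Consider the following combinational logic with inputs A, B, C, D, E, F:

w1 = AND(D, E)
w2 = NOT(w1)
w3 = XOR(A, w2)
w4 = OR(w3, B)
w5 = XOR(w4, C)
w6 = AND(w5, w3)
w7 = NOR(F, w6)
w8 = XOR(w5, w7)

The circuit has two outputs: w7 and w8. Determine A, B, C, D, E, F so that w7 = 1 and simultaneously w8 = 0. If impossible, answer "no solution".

A=1, B=0, C=1, D=0, E=0, F=0

Check with A=1, B=0, C=1, D=0, E=0, F=0:
w1 = AND(D, E) = AND(0, 0) = 0
w2 = NOT(w1) = NOT 0 = 1
w3 = XOR(A, w2) = XOR(1, 1) = 0
w4 = OR(w3, B) = OR(0, 0) = 0
w5 = XOR(w4, C) = XOR(0, 1) = 1
w6 = AND(w5, w3) = AND(1, 0) = 0
w7 = NOR(F, w6) = NOR(0, 0) = 1
w8 = XOR(w5, w7) = XOR(1, 1) = 0
So w7 = 1 and w8 = 0.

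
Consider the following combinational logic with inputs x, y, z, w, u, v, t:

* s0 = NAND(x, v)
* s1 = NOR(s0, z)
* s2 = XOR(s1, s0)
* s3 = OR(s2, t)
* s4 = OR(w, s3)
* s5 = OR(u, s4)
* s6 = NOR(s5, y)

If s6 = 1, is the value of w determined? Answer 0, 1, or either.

0

s6 = NOR(s5, y) must be 1, so both s5 = 0 and y = 0.
s5 = OR(u, s4) must be 0, so both u = 0 and s4 = 0.
s4 = OR(w, s3) must be 0, so both w = 0 and s3 = 0.
Every assignment with s6 = 1 has w = 0; there are 1 such assignment(s).
  x=1, y=0, z=1, w=0, u=0, v=1, t=0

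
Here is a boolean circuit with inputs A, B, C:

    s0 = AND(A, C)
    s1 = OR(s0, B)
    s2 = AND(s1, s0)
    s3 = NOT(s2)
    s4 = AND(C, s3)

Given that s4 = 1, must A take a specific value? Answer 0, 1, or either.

s4 = AND(C, s3) must be 1, so both C = 1 and s3 = 1.
s3 = NOT(s2) must be 1, so s2 = 0.
s2 = AND(s1, s0) must be 0, so at least one of s1, s0 is 0.
Every assignment with s4 = 1 has A = 0; there are 2 such assignment(s).
  A=0, B=0, C=1
  A=0, B=1, C=1

0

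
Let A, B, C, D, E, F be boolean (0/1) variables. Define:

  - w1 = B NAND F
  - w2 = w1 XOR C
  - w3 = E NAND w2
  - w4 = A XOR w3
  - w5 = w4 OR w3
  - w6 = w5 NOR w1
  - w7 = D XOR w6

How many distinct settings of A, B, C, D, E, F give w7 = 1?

32

w7 = D XOR w6 must be 1, so D and w6 differ.
Enumerating the 64 input combinations, 32 give w7 = 1 and 32 give w7 = 0.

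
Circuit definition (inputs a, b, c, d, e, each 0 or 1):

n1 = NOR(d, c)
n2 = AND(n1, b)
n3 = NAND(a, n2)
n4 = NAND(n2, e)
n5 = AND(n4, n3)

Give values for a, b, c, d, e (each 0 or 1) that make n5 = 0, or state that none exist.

n5 = AND(n4, n3) must be 0, so at least one of n4, n3 is 0.
Check with a=0 b=1 c=0 d=0 e=1:
n1 = NOR(d, c) = NOR(0, 0) = 1
n2 = AND(n1, b) = AND(1, 1) = 1
n3 = NAND(a, n2) = NAND(0, 1) = 1
n4 = NAND(n2, e) = NAND(1, 1) = 0
n5 = AND(n4, n3) = AND(0, 1) = 0
So n5 = 0 as required.

a=0 b=1 c=0 d=0 e=1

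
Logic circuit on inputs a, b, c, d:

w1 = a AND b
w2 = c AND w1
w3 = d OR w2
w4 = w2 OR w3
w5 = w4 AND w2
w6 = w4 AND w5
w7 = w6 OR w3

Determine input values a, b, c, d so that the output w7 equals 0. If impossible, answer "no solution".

w7 = w6 OR w3 must be 0, so both w6 = 0 and w3 = 0.
w6 = w4 AND w5 must be 0, so at least one of w4, w5 is 0.
w3 = d OR w2 must be 0, so both d = 0 and w2 = 0.
Check with a=1, b=0, c=0, d=0:
w1 = a AND b = 1 AND 0 = 0
w2 = c AND w1 = 0 AND 0 = 0
w3 = d OR w2 = 0 OR 0 = 0
w4 = w2 OR w3 = 0 OR 0 = 0
w5 = w4 AND w2 = 0 AND 0 = 0
w6 = w4 AND w5 = 0 AND 0 = 0
w7 = w6 OR w3 = 0 OR 0 = 0
So w7 = 0 as required.

a=1, b=0, c=0, d=0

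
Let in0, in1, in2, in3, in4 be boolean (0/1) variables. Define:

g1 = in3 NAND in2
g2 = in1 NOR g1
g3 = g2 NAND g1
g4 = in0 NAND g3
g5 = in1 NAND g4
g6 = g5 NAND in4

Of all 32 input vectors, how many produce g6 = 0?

12

g6 = g5 NAND in4 must be 0, so both g5 = 1 and in4 = 1.
g5 = in1 NAND g4 must be 1, so at least one of in1, g4 is 0.
Enumerating the 32 input combinations, 12 give g6 = 0 and 20 give g6 = 1.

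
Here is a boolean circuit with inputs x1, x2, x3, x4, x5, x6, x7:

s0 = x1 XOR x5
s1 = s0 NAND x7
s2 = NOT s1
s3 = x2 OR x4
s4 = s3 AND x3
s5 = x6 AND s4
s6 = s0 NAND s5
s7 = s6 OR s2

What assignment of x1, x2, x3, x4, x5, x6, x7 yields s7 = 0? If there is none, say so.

s7 = s6 OR s2 must be 0, so both s6 = 0 and s2 = 0.
s6 = s0 NAND s5 must be 0, so both s0 = 1 and s5 = 1.
s2 = NOT s1 must be 0, so s1 = 1.
Check with x1=0, x2=1, x3=1, x4=1, x5=1, x6=1, x7=0:
s0 = x1 XOR x5 = 0 XOR 1 = 1
s1 = s0 NAND x7 = 1 NAND 0 = 1
s2 = NOT s1 = NOT 1 = 0
s3 = x2 OR x4 = 1 OR 1 = 1
s4 = s3 AND x3 = 1 AND 1 = 1
s5 = x6 AND s4 = 1 AND 1 = 1
s6 = s0 NAND s5 = 1 NAND 1 = 0
s7 = s6 OR s2 = 0 OR 0 = 0
So s7 = 0 as required.

x1=0, x2=1, x3=1, x4=1, x5=1, x6=1, x7=0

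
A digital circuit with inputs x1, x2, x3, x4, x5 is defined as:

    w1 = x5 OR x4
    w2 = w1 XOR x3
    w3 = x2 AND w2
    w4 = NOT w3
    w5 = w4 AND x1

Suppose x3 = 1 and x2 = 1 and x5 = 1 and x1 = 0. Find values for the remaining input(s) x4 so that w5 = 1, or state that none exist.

With x3 = 1 and x2 = 1 and x5 = 1 and x1 = 0 fixed, none of the 2 settings of x4 give w5 = 1.
For example, with x4=0:
w1 = x5 OR x4 = 1 OR 0 = 1
w2 = w1 XOR x3 = 1 XOR 1 = 0
w3 = x2 AND w2 = 1 AND 0 = 0
w4 = NOT w3 = NOT 0 = 1
w5 = w4 AND x1 = 1 AND 0 = 0
giving w5 = 0 ≠ 1.

no solution exists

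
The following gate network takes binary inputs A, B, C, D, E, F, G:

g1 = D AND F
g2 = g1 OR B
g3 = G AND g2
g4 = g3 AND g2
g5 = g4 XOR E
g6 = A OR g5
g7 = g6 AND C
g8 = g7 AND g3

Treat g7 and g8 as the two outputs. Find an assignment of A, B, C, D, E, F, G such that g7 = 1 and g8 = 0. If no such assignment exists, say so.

Check with A=1, B=1, C=1, D=0, E=0, F=1, G=0:
g1 = D AND F = 0 AND 1 = 0
g2 = g1 OR B = 0 OR 1 = 1
g3 = G AND g2 = 0 AND 1 = 0
g4 = g3 AND g2 = 0 AND 1 = 0
g5 = g4 XOR E = 0 XOR 0 = 0
g6 = A OR g5 = 1 OR 0 = 1
g7 = g6 AND C = 1 AND 1 = 1
g8 = g7 AND g3 = 1 AND 0 = 0
So g7 = 1 and g8 = 0.

A=1, B=1, C=1, D=0, E=0, F=1, G=0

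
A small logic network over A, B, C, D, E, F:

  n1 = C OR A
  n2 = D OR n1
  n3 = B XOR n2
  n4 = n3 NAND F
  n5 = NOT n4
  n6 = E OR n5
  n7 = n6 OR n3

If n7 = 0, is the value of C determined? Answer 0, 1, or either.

Both values of C occur among assignments with n7 = 0:
  C=0: A=0, B=0, C=0, D=0, E=0, F=0
  C=1: A=0, B=1, C=1, D=0, E=0, F=0

either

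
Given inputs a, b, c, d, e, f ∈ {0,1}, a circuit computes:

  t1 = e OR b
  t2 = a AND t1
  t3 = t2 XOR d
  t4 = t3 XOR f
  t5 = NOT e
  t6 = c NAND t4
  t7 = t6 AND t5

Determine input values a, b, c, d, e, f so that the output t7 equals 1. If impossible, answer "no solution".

t7 = t6 AND t5 must be 1, so both t6 = 1 and t5 = 1.
Check with a=1 b=1 c=1 d=0 e=0 f=1:
t1 = e OR b = 0 OR 1 = 1
t2 = a AND t1 = 1 AND 1 = 1
t3 = t2 XOR d = 1 XOR 0 = 1
t4 = t3 XOR f = 1 XOR 1 = 0
t5 = NOT e = NOT 0 = 1
t6 = c NAND t4 = 1 NAND 0 = 1
t7 = t6 AND t5 = 1 AND 1 = 1
So t7 = 1 as required.

a=1 b=1 c=1 d=0 e=0 f=1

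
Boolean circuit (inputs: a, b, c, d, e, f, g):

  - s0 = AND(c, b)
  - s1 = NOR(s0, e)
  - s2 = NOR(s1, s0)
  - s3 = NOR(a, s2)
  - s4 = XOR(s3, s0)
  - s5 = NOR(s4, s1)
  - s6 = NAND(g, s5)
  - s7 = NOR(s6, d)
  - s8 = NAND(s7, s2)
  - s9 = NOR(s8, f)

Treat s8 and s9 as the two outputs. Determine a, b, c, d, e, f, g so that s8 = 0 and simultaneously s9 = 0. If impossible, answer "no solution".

a=0 b=0 c=0 d=0 e=1 f=1 g=1

Check with a=0 b=0 c=0 d=0 e=1 f=1 g=1:
s0 = AND(c, b) = AND(0, 0) = 0
s1 = NOR(s0, e) = NOR(0, 1) = 0
s2 = NOR(s1, s0) = NOR(0, 0) = 1
s3 = NOR(a, s2) = NOR(0, 1) = 0
s4 = XOR(s3, s0) = XOR(0, 0) = 0
s5 = NOR(s4, s1) = NOR(0, 0) = 1
s6 = NAND(g, s5) = NAND(1, 1) = 0
s7 = NOR(s6, d) = NOR(0, 0) = 1
s8 = NAND(s7, s2) = NAND(1, 1) = 0
s9 = NOR(s8, f) = NOR(0, 1) = 0
So s8 = 0 and s9 = 0.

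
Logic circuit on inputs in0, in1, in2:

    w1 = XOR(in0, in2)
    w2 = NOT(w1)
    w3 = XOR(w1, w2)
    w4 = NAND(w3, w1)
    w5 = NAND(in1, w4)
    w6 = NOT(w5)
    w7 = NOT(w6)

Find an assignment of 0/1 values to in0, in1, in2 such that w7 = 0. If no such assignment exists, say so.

Check with in0=0, in1=1, in2=0:
w1 = XOR(in0, in2) = XOR(0, 0) = 0
w2 = NOT(w1) = NOT 0 = 1
w3 = XOR(w1, w2) = XOR(0, 1) = 1
w4 = NAND(w3, w1) = NAND(1, 0) = 1
w5 = NAND(in1, w4) = NAND(1, 1) = 0
w6 = NOT(w5) = NOT 0 = 1
w7 = NOT(w6) = NOT 1 = 0
So w7 = 0 as required.

in0=0, in1=1, in2=0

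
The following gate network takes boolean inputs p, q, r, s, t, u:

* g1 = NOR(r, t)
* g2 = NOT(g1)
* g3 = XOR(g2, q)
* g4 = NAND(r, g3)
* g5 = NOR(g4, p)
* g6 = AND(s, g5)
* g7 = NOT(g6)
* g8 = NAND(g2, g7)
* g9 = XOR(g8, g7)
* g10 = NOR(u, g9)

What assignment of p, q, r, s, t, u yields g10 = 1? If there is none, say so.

p=0, q=0, r=0, s=1, t=0, u=0

g10 = NOR(u, g9) must be 1, so both u = 0 and g9 = 0.
g9 = XOR(g8, g7) must be 0, so g8 and g7 are equal.
Check with p=0, q=0, r=0, s=1, t=0, u=0:
g1 = NOR(r, t) = NOR(0, 0) = 1
g2 = NOT(g1) = NOT 1 = 0
g3 = XOR(g2, q) = XOR(0, 0) = 0
g4 = NAND(r, g3) = NAND(0, 0) = 1
g5 = NOR(g4, p) = NOR(1, 0) = 0
g6 = AND(s, g5) = AND(1, 0) = 0
g7 = NOT(g6) = NOT 0 = 1
g8 = NAND(g2, g7) = NAND(0, 1) = 1
g9 = XOR(g8, g7) = XOR(1, 1) = 0
g10 = NOR(u, g9) = NOR(0, 0) = 1
So g10 = 1 as required.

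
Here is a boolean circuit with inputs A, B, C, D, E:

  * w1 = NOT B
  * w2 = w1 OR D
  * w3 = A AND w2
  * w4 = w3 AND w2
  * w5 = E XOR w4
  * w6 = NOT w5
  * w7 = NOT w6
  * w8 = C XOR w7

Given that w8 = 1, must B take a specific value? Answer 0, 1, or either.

Both values of B occur among assignments with w8 = 1:
  B=0: A=0, B=0, C=0, D=0, E=1
  B=1: A=0, B=1, C=0, D=0, E=1

either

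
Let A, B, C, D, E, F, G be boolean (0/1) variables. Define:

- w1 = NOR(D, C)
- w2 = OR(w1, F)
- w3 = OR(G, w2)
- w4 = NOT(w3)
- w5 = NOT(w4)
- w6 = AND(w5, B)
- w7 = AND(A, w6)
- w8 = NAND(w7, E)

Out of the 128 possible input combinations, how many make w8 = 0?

w8 = NAND(w7, E) must be 0, so both w7 = 1 and E = 1.
w7 = AND(A, w6) must be 1, so both A = 1 and w6 = 1.
w6 = AND(w5, B) must be 1, so both w5 = 1 and B = 1.
Enumerating the 128 input combinations, 13 give w8 = 0 and 115 give w8 = 1.

13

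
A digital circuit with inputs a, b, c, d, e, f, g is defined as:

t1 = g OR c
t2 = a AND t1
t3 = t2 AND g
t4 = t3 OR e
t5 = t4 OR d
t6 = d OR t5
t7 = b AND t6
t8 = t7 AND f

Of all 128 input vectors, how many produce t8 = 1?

t8 = t7 AND f must be 1, so both t7 = 1 and f = 1.
t7 = b AND t6 must be 1, so both b = 1 and t6 = 1.
t6 = d OR t5 must be 1, so at least one of d, t5 is 1.
Enumerating the 128 input combinations, 26 give t8 = 1 and 102 give t8 = 0.

26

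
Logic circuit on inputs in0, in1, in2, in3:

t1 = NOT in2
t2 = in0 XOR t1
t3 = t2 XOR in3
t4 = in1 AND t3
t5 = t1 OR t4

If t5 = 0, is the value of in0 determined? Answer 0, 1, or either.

either

Both values of in0 occur among assignments with t5 = 0:
  in0=0: in0=0, in1=0, in2=1, in3=0
  in0=1: in0=1, in1=0, in2=1, in3=0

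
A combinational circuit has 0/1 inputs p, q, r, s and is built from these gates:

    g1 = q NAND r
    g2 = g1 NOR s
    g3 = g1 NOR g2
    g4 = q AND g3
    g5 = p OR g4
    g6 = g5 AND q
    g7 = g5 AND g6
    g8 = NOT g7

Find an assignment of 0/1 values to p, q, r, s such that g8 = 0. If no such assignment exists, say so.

p=1, q=1, r=0, s=0

g8 = NOT g7 must be 0, so g7 = 1.
Check with p=1, q=1, r=0, s=0:
g1 = q NAND r = 1 NAND 0 = 1
g2 = g1 NOR s = 1 NOR 0 = 0
g3 = g1 NOR g2 = 1 NOR 0 = 0
g4 = q AND g3 = 1 AND 0 = 0
g5 = p OR g4 = 1 OR 0 = 1
g6 = g5 AND q = 1 AND 1 = 1
g7 = g5 AND g6 = 1 AND 1 = 1
g8 = NOT g7 = NOT 1 = 0
So g8 = 0 as required.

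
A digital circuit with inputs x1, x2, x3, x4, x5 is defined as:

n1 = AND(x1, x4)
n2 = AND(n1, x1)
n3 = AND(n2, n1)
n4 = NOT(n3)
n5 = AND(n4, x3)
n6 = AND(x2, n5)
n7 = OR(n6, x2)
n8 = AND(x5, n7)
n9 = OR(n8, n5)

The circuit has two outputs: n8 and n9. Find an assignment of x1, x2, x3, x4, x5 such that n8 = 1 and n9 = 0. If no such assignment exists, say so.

Across all 32 input combinations, none give both n8 = 1 and n9 = 0.

no solution exists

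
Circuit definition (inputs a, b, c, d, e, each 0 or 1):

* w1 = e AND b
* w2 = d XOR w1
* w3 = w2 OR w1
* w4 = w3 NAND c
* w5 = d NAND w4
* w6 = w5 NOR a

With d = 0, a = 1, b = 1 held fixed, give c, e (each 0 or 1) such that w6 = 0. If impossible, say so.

w6 = w5 NOR a must be 0, so at least one of w5, a is 1.
Check with d = 0, a = 1, b = 1 and c=0, e=1:
w1 = e AND b = 1 AND 1 = 1
w2 = d XOR w1 = 0 XOR 1 = 1
w3 = w2 OR w1 = 1 OR 1 = 1
w4 = w3 NAND c = 1 NAND 0 = 1
w5 = d NAND w4 = 0 NAND 1 = 1
w6 = w5 NOR a = 1 NOR 1 = 0
So w6 = 0.

c=0, e=1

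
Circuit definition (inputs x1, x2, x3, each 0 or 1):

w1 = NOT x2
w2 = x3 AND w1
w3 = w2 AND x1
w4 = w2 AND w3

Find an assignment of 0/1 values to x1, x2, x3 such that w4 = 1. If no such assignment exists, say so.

x1=1 x2=0 x3=1

w4 = w2 AND w3 must be 1, so both w2 = 1 and w3 = 1.
w2 = x3 AND w1 must be 1, so both x3 = 1 and w1 = 1.
Check with x1=1 x2=0 x3=1:
w1 = NOT x2 = NOT 0 = 1
w2 = x3 AND w1 = 1 AND 1 = 1
w3 = w2 AND x1 = 1 AND 1 = 1
w4 = w2 AND w3 = 1 AND 1 = 1
So w4 = 1 as required.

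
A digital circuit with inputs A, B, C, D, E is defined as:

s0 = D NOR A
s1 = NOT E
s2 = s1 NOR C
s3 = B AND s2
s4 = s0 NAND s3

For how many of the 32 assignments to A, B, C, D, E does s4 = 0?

s4 = s0 NAND s3 must be 0, so both s0 = 1 and s3 = 1.
Satisfying assignments:
  A=0, B=1, C=0, D=0, E=1

1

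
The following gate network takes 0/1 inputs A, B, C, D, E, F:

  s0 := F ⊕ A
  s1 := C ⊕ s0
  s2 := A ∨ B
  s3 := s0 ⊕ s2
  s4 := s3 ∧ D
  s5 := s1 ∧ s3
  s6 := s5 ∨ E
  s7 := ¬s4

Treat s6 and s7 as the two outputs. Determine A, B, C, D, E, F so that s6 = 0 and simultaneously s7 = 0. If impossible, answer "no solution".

A=0, B=0, C=1, D=1, E=0, F=1

Check with A=0, B=0, C=1, D=1, E=0, F=1:
s0 = F ⊕ A = 1 ⊕ 0 = 1
s1 = C ⊕ s0 = 1 ⊕ 1 = 0
s2 = A ∨ B = 0 ∨ 0 = 0
s3 = s0 ⊕ s2 = 1 ⊕ 0 = 1
s4 = s3 ∧ D = 1 ∧ 1 = 1
s5 = s1 ∧ s3 = 0 ∧ 1 = 0
s6 = s5 ∨ E = 0 ∨ 0 = 0
s7 = ¬s4 = ¬1 = 0
So s6 = 0 and s7 = 0.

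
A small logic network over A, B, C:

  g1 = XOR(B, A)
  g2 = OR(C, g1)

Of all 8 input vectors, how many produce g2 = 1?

6

g2 = OR(C, g1) must be 1, so at least one of C, g1 is 1.
Satisfying assignments:
  A=0, B=0, C=1
  A=0, B=1, C=0
  A=0, B=1, C=1
  A=1, B=0, C=0
  A=1, B=0, C=1
  A=1, B=1, C=1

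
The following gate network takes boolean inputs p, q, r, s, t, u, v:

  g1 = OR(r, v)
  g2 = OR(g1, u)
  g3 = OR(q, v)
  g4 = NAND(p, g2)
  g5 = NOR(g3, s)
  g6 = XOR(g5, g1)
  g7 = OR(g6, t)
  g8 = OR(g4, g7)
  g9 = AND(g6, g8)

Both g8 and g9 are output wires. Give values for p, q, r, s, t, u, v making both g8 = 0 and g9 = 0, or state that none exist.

Check with p=1, q=1, r=0, s=0, t=0, u=1, v=0:
g1 = OR(r, v) = OR(0, 0) = 0
g2 = OR(g1, u) = OR(0, 1) = 1
g3 = OR(q, v) = OR(1, 0) = 1
g4 = NAND(p, g2) = NAND(1, 1) = 0
g5 = NOR(g3, s) = NOR(1, 0) = 0
g6 = XOR(g5, g1) = XOR(0, 0) = 0
g7 = OR(g6, t) = OR(0, 0) = 0
g8 = OR(g4, g7) = OR(0, 0) = 0
g9 = AND(g6, g8) = AND(0, 0) = 0
So g8 = 0 and g9 = 0.

p=1, q=1, r=0, s=0, t=0, u=1, v=0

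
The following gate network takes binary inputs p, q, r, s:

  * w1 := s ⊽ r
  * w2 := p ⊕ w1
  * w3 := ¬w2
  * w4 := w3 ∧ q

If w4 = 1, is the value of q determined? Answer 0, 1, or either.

1

w4 = w3 ∧ q must be 1, so both w3 = 1 and q = 1.
Every assignment with w4 = 1 has q = 1; there are 4 such assignment(s).
  p=0, q=1, r=0, s=1
  p=0, q=1, r=1, s=0
  p=0, q=1, r=1, s=1
  p=1, q=1, r=0, s=0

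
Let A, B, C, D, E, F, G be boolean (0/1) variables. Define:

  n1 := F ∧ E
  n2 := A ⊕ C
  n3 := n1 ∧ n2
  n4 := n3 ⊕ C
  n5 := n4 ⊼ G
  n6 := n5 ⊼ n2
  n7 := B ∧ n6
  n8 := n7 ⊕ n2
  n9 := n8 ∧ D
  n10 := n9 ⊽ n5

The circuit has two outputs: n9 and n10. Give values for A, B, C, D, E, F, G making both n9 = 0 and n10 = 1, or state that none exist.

Check with A=0 B=1 C=1 D=1 E=0 F=1 G=1:
n1 = F ∧ E = 1 ∧ 0 = 0
n2 = A ⊕ C = 0 ⊕ 1 = 1
n3 = n1 ∧ n2 = 0 ∧ 1 = 0
n4 = n3 ⊕ C = 0 ⊕ 1 = 1
n5 = n4 ⊼ G = 1 ⊼ 1 = 0
n6 = n5 ⊼ n2 = 0 ⊼ 1 = 1
n7 = B ∧ n6 = 1 ∧ 1 = 1
n8 = n7 ⊕ n2 = 1 ⊕ 1 = 0
n9 = n8 ∧ D = 0 ∧ 1 = 0
n10 = n9 ⊽ n5 = 0 ⊽ 0 = 1
So n9 = 0 and n10 = 1.

A=0 B=1 C=1 D=1 E=0 F=1 G=1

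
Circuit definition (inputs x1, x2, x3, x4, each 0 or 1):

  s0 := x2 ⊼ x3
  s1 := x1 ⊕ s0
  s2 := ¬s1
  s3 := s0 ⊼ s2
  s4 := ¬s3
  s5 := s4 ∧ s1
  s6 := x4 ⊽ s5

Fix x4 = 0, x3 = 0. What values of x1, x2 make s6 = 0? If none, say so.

With x4 = 0, x3 = 0 fixed, none of the 4 settings of x1, x2 give s6 = 0.
For example, with x1=0, x2=1:
s0 = x2 ⊼ x3 = 1 ⊼ 0 = 1
s1 = x1 ⊕ s0 = 0 ⊕ 1 = 1
s2 = ¬s1 = ¬1 = 0
s3 = s0 ⊼ s2 = 1 ⊼ 0 = 1
s4 = ¬s3 = ¬1 = 0
s5 = s4 ∧ s1 = 0 ∧ 1 = 0
s6 = x4 ⊽ s5 = 0 ⊽ 0 = 1
giving s6 = 1 ≠ 0.

no solution exists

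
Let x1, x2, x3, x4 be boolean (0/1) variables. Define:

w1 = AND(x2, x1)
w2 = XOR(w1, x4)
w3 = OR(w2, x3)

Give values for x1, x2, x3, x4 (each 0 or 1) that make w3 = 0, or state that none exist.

x1=1 x2=0 x3=0 x4=0

w3 = OR(w2, x3) must be 0, so both w2 = 0 and x3 = 0.
w2 = XOR(w1, x4) must be 0, so w1 and x4 are equal.
Check with x1=1 x2=0 x3=0 x4=0:
w1 = AND(x2, x1) = AND(0, 1) = 0
w2 = XOR(w1, x4) = XOR(0, 0) = 0
w3 = OR(w2, x3) = OR(0, 0) = 0
So w3 = 0 as required.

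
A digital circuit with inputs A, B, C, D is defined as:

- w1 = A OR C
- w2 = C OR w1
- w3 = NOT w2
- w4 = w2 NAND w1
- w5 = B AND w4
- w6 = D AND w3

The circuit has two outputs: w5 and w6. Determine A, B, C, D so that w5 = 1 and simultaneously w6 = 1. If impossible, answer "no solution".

A=0, B=1, C=0, D=1

Check with A=0, B=1, C=0, D=1:
w1 = A OR C = 0 OR 0 = 0
w2 = C OR w1 = 0 OR 0 = 0
w3 = NOT w2 = NOT 0 = 1
w4 = w2 NAND w1 = 0 NAND 0 = 1
w5 = B AND w4 = 1 AND 1 = 1
w6 = D AND w3 = 1 AND 1 = 1
So w5 = 1 and w6 = 1.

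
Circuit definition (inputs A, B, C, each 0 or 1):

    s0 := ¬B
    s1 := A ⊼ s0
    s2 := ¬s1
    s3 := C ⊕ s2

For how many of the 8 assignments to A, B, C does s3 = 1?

4

s3 = C ⊕ s2 must be 1, so C and s2 differ.
Enumerating the 8 input combinations, 4 give s3 = 1 and 4 give s3 = 0.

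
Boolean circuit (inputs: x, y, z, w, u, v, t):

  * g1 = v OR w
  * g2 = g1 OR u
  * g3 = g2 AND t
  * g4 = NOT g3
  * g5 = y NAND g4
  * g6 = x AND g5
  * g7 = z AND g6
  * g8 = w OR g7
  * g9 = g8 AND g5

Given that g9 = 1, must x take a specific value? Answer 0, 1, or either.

either

Both values of x occur among assignments with g9 = 1:
  x=0: x=0, y=0, z=0, w=1, u=0, v=0, t=0
  x=1: x=1, y=0, z=0, w=1, u=0, v=0, t=0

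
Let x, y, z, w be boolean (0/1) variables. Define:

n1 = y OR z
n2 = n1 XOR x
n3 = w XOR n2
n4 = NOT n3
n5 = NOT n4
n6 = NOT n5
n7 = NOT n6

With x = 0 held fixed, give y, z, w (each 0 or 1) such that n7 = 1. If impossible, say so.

n7 = NOT n6 must be 1, so n6 = 0.
n6 = NOT n5 must be 0, so n5 = 1.
Check with x = 0 and y=0, z=1, w=0:
n1 = y OR z = 0 OR 1 = 1
n2 = n1 XOR x = 1 XOR 0 = 1
n3 = w XOR n2 = 0 XOR 1 = 1
n4 = NOT n3 = NOT 1 = 0
n5 = NOT n4 = NOT 0 = 1
n6 = NOT n5 = NOT 1 = 0
n7 = NOT n6 = NOT 0 = 1
So n7 = 1.

y=0, z=1, w=0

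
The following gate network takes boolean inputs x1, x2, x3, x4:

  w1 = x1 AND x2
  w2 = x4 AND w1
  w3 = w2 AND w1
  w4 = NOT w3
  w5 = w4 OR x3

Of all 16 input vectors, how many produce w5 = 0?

w5 = w4 OR x3 must be 0, so both w4 = 0 and x3 = 0.
Satisfying assignments:
  x1=1, x2=1, x3=0, x4=1

1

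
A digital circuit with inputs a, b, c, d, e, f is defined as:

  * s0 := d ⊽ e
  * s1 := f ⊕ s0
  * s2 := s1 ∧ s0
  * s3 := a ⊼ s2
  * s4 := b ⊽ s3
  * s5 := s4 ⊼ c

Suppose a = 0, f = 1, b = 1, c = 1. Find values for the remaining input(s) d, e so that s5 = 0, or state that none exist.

no solution exists

With a = 0, f = 1, b = 1, c = 1 fixed, none of the 4 settings of d, e give s5 = 0.
For example, with d=0, e=0:
s0 = d ⊽ e = 0 ⊽ 0 = 1
s1 = f ⊕ s0 = 1 ⊕ 1 = 0
s2 = s1 ∧ s0 = 0 ∧ 1 = 0
s3 = a ⊼ s2 = 0 ⊼ 0 = 1
s4 = b ⊽ s3 = 1 ⊽ 1 = 0
s5 = s4 ⊼ c = 0 ⊼ 1 = 1
giving s5 = 1 ≠ 0.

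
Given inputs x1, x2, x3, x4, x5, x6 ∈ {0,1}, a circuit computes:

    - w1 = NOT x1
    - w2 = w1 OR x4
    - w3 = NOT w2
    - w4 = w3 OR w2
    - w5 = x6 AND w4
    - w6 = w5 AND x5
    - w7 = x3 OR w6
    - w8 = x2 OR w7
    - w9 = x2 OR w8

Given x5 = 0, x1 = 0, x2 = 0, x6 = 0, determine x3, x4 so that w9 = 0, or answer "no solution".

Check with x5 = 0, x1 = 0, x2 = 0, x6 = 0 and x3=0, x4=0:
w1 = NOT x1 = NOT 0 = 1
w2 = w1 OR x4 = 1 OR 0 = 1
w3 = NOT w2 = NOT 1 = 0
w4 = w3 OR w2 = 0 OR 1 = 1
w5 = x6 AND w4 = 0 AND 1 = 0
w6 = w5 AND x5 = 0 AND 0 = 0
w7 = x3 OR w6 = 0 OR 0 = 0
w8 = x2 OR w7 = 0 OR 0 = 0
w9 = x2 OR w8 = 0 OR 0 = 0
So w9 = 0.

x3=0, x4=0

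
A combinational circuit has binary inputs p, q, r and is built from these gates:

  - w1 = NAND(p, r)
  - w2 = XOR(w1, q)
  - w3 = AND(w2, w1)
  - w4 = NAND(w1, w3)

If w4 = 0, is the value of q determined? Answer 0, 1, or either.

w4 = NAND(w1, w3) must be 0, so both w1 = 1 and w3 = 1.
w1 = NAND(p, r) must be 1, so at least one of p, r is 0.
w3 = AND(w2, w1) must be 1, so both w2 = 1 and w1 = 1.
Every assignment with w4 = 0 has q = 0; there are 3 such assignment(s).
  p=0, q=0, r=0
  p=0, q=0, r=1
  p=1, q=0, r=0

0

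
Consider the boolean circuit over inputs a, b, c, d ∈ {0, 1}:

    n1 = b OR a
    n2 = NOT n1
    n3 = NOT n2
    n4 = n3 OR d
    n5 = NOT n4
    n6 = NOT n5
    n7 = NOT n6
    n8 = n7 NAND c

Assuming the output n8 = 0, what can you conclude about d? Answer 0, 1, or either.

0

n8 = n7 NAND c must be 0, so both n7 = 1 and c = 1.
Every assignment with n8 = 0 has d = 0; there are 1 such assignment(s).
  a=0, b=0, c=1, d=0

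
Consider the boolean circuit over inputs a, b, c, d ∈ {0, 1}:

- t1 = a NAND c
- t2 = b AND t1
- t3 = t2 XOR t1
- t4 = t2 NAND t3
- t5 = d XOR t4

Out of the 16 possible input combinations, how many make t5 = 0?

t5 = d XOR t4 must be 0, so d and t4 are equal.
Enumerating the 16 input combinations, 8 give t5 = 0 and 8 give t5 = 1.

8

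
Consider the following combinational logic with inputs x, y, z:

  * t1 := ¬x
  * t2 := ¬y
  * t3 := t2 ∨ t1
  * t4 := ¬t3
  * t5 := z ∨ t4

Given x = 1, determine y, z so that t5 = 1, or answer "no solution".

y=1, z=0

t5 = z ∨ t4 must be 1, so at least one of z, t4 is 1.
Check with x = 1 and y=1, z=0:
t1 = ¬x = ¬1 = 0
t2 = ¬y = ¬1 = 0
t3 = t2 ∨ t1 = 0 ∨ 0 = 0
t4 = ¬t3 = ¬0 = 1
t5 = z ∨ t4 = 0 ∨ 1 = 1
So t5 = 1.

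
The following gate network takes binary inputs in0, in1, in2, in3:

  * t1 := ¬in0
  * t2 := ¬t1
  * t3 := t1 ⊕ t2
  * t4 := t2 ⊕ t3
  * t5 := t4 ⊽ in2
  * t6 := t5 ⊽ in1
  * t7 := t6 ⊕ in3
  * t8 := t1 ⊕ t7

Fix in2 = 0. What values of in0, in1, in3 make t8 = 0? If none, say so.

Check with in2 = 0 and in0=0, in1=0, in3=0:
t1 = ¬in0 = ¬0 = 1
t2 = ¬t1 = ¬1 = 0
t3 = t1 ⊕ t2 = 1 ⊕ 0 = 1
t4 = t2 ⊕ t3 = 0 ⊕ 1 = 1
t5 = t4 ⊽ in2 = 1 ⊽ 0 = 0
t6 = t5 ⊽ in1 = 0 ⊽ 0 = 1
t7 = t6 ⊕ in3 = 1 ⊕ 0 = 1
t8 = t1 ⊕ t7 = 1 ⊕ 1 = 0
So t8 = 0.

in0=0, in1=0, in3=0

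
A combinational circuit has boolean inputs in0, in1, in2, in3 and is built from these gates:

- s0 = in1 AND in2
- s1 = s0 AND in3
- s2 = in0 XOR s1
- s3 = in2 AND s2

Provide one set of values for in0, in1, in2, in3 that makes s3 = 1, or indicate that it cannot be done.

s3 = in2 AND s2 must be 1, so both in2 = 1 and s2 = 1.
s2 = in0 XOR s1 must be 1, so in0 and s1 differ.
Check with in0=1, in1=0, in2=1, in3=0:
s0 = in1 AND in2 = 0 AND 1 = 0
s1 = s0 AND in3 = 0 AND 0 = 0
s2 = in0 XOR s1 = 1 XOR 0 = 1
s3 = in2 AND s2 = 1 AND 1 = 1
So s3 = 1 as required.

in0=1, in1=0, in2=1, in3=0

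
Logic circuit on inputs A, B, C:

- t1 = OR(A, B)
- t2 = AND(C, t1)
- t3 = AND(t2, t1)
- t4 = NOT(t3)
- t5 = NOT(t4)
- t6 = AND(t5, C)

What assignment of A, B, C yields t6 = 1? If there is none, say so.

A=1 B=0 C=1

t6 = AND(t5, C) must be 1, so both t5 = 1 and C = 1.
t5 = NOT(t4) must be 1, so t4 = 0.
Check with A=1 B=0 C=1:
t1 = OR(A, B) = OR(1, 0) = 1
t2 = AND(C, t1) = AND(1, 1) = 1
t3 = AND(t2, t1) = AND(1, 1) = 1
t4 = NOT(t3) = NOT 1 = 0
t5 = NOT(t4) = NOT 0 = 1
t6 = AND(t5, C) = AND(1, 1) = 1
So t6 = 1 as required.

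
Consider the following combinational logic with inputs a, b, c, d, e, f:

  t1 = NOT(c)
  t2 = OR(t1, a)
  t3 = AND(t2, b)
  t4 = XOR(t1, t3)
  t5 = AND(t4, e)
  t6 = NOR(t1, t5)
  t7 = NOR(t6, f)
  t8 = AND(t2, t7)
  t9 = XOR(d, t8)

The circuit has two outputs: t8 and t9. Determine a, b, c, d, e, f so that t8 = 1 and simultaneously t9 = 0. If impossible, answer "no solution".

Check with a=1, b=1, c=1, d=1, e=1, f=0:
t1 = NOT(c) = NOT 1 = 0
t2 = OR(t1, a) = OR(0, 1) = 1
t3 = AND(t2, b) = AND(1, 1) = 1
t4 = XOR(t1, t3) = XOR(0, 1) = 1
t5 = AND(t4, e) = AND(1, 1) = 1
t6 = NOR(t1, t5) = NOR(0, 1) = 0
t7 = NOR(t6, f) = NOR(0, 0) = 1
t8 = AND(t2, t7) = AND(1, 1) = 1
t9 = XOR(d, t8) = XOR(1, 1) = 0
So t8 = 1 and t9 = 0.

a=1, b=1, c=1, d=1, e=1, f=0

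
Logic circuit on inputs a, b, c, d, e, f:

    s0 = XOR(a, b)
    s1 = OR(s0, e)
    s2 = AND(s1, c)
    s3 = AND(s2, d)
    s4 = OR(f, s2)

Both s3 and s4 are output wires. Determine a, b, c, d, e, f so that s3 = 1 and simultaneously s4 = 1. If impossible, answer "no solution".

Check with a=0, b=1, c=1, d=1, e=1, f=0:
s0 = XOR(a, b) = XOR(0, 1) = 1
s1 = OR(s0, e) = OR(1, 1) = 1
s2 = AND(s1, c) = AND(1, 1) = 1
s3 = AND(s2, d) = AND(1, 1) = 1
s4 = OR(f, s2) = OR(0, 1) = 1
So s3 = 1 and s4 = 1.

a=0, b=1, c=1, d=1, e=1, f=0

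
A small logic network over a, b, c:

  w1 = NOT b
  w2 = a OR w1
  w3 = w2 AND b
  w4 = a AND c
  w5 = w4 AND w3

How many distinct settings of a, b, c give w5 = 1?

1

w5 = w4 AND w3 must be 1, so both w4 = 1 and w3 = 1.
w4 = a AND c must be 1, so both a = 1 and c = 1.
w3 = w2 AND b must be 1, so both w2 = 1 and b = 1.
Enumerating the 8 input combinations, 1 give w5 = 1 and 7 give w5 = 0.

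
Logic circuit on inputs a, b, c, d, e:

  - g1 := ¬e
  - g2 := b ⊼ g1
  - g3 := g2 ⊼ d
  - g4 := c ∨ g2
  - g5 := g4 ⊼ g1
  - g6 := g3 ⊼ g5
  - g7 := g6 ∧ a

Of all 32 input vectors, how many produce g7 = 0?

22

g7 = g6 ∧ a must be 0, so at least one of g6, a is 0.
Enumerating the 32 input combinations, 22 give g7 = 0 and 10 give g7 = 1.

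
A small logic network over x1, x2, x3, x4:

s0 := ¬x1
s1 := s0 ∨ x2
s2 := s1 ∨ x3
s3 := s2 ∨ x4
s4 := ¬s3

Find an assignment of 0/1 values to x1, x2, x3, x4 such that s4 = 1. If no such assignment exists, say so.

Check with x1=1 x2=0 x3=0 x4=0:
s0 = ¬x1 = ¬1 = 0
s1 = s0 ∨ x2 = 0 ∨ 0 = 0
s2 = s1 ∨ x3 = 0 ∨ 0 = 0
s3 = s2 ∨ x4 = 0 ∨ 0 = 0
s4 = ¬s3 = ¬0 = 1
So s4 = 1 as required.

x1=1 x2=0 x3=0 x4=0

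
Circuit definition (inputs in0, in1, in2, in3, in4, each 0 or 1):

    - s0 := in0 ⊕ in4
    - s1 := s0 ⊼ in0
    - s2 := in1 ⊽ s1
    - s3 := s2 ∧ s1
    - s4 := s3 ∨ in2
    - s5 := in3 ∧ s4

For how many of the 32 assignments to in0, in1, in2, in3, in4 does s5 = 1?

s5 = in3 ∧ s4 must be 1, so both in3 = 1 and s4 = 1.
Enumerating the 32 input combinations, 8 give s5 = 1 and 24 give s5 = 0.

8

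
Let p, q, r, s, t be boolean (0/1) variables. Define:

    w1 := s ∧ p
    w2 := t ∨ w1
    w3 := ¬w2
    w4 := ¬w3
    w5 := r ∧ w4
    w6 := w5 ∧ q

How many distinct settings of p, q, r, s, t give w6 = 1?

5

w6 = w5 ∧ q must be 1, so both w5 = 1 and q = 1.
w5 = r ∧ w4 must be 1, so both r = 1 and w4 = 1.
Satisfying assignments:
  p=0, q=1, r=1, s=0, t=1
  p=0, q=1, r=1, s=1, t=1
  p=1, q=1, r=1, s=0, t=1
  p=1, q=1, r=1, s=1, t=0
  p=1, q=1, r=1, s=1, t=1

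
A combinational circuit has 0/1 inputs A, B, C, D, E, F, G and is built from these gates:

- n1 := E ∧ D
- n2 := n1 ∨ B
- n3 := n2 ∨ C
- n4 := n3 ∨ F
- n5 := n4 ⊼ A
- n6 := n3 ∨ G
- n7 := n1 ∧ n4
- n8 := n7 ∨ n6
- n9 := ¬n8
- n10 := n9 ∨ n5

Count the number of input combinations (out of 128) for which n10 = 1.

73

n10 = n9 ∨ n5 must be 1, so at least one of n9, n5 is 1.
Enumerating the 128 input combinations, 73 give n10 = 1 and 55 give n10 = 0.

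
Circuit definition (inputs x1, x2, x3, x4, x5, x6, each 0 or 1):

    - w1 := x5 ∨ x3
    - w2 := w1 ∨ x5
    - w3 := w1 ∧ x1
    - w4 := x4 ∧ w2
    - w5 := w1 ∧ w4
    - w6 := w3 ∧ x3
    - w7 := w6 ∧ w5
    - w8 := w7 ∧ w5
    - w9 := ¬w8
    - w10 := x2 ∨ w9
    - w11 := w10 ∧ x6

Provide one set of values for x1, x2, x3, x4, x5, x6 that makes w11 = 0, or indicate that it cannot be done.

x1=0, x2=0, x3=1, x4=0, x5=1, x6=0

w11 = w10 ∧ x6 must be 0, so at least one of w10, x6 is 0.
Check with x1=0, x2=0, x3=1, x4=0, x5=1, x6=0:
w1 = x5 ∨ x3 = 1 ∨ 1 = 1
w2 = w1 ∨ x5 = 1 ∨ 1 = 1
w3 = w1 ∧ x1 = 1 ∧ 0 = 0
w4 = x4 ∧ w2 = 0 ∧ 1 = 0
w5 = w1 ∧ w4 = 1 ∧ 0 = 0
w6 = w3 ∧ x3 = 0 ∧ 1 = 0
w7 = w6 ∧ w5 = 0 ∧ 0 = 0
w8 = w7 ∧ w5 = 0 ∧ 0 = 0
w9 = ¬w8 = ¬0 = 1
w10 = x2 ∨ w9 = 0 ∨ 1 = 1
w11 = w10 ∧ x6 = 1 ∧ 0 = 0
So w11 = 0 as required.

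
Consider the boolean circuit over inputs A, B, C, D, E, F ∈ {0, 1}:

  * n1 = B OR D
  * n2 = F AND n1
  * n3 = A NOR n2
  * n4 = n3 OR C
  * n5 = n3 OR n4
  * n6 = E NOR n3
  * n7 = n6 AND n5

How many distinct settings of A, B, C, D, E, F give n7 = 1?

n7 = n6 AND n5 must be 1, so both n6 = 1 and n5 = 1.
n6 = E NOR n3 must be 1, so both E = 0 and n3 = 0.
Enumerating the 64 input combinations, 11 give n7 = 1 and 53 give n7 = 0.

11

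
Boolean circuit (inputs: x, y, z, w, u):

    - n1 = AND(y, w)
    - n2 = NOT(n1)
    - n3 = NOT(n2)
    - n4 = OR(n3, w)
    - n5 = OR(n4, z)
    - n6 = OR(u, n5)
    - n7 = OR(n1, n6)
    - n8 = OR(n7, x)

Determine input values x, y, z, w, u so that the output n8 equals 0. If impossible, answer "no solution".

x=0, y=1, z=0, w=0, u=0

Check with x=0, y=1, z=0, w=0, u=0:
n1 = AND(y, w) = AND(1, 0) = 0
n2 = NOT(n1) = NOT 0 = 1
n3 = NOT(n2) = NOT 1 = 0
n4 = OR(n3, w) = OR(0, 0) = 0
n5 = OR(n4, z) = OR(0, 0) = 0
n6 = OR(u, n5) = OR(0, 0) = 0
n7 = OR(n1, n6) = OR(0, 0) = 0
n8 = OR(n7, x) = OR(0, 0) = 0
So n8 = 0 as required.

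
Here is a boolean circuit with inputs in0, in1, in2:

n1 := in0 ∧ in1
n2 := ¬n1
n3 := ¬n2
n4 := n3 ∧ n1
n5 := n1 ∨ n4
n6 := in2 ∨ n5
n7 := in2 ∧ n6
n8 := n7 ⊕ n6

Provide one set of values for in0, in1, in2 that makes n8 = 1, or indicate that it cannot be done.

in0=1, in1=1, in2=0

Check with in0=1, in1=1, in2=0:
n1 = in0 ∧ in1 = 1 ∧ 1 = 1
n2 = ¬n1 = ¬1 = 0
n3 = ¬n2 = ¬0 = 1
n4 = n3 ∧ n1 = 1 ∧ 1 = 1
n5 = n1 ∨ n4 = 1 ∨ 1 = 1
n6 = in2 ∨ n5 = 0 ∨ 1 = 1
n7 = in2 ∧ n6 = 0 ∧ 1 = 0
n8 = n7 ⊕ n6 = 0 ⊕ 1 = 1
So n8 = 1 as required.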